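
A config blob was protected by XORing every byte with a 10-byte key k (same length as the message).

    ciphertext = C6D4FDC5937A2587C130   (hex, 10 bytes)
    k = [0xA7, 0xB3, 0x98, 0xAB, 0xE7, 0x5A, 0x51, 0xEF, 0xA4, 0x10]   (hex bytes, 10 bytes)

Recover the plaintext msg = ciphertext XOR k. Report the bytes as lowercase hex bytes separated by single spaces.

XOR is its own inverse, so applying the key byte-wise gives the result directly.
11000110 xor 10100111 = 01100001
11010100 xor 10110011 = 01100111
11111101 xor 10011000 = 01100101
11000101 xor 10101011 = 01101110
10010011 xor 11100111 = 01110100
01111010 xor 01011010 = 00100000
00100101 xor 01010001 = 01110100
10000111 xor 11101111 = 01101000
11000001 xor 10100100 = 01100101
00110000 xor 00010000 = 00100000

61 67 65 6e 74 20 74 68 65 20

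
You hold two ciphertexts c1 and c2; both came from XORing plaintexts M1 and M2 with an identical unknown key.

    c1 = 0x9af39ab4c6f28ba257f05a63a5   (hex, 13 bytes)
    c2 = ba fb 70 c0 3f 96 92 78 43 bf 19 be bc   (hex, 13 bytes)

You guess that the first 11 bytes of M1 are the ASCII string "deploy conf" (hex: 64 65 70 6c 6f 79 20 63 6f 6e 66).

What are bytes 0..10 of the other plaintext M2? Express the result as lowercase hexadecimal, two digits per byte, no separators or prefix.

First, c1 ⊕ c2 = (M1 ⊕ K) ⊕ (M2 ⊕ K) = M1 ⊕ M2, so the key drops out. Then M2 = (M1 ⊕ M2) ⊕ M1 over the first 11 bytes.
byte 0: (9a ^ ba) ^ 64 = 20 ^ 64 = 44
byte 1: (f3 ^ fb) ^ 65 = 08 ^ 65 = 6d
byte 2: (9a ^ 70) ^ 70 = ea ^ 70 = 9a
byte 3: (b4 ^ c0) ^ 6c = 74 ^ 6c = 18
byte 4: (c6 ^ 3f) ^ 6f = f9 ^ 6f = 96
byte 5: (f2 ^ 96) ^ 79 = 64 ^ 79 = 1d
byte 6: (8b ^ 92) ^ 20 = 19 ^ 20 = 39
byte 7: (a2 ^ 78) ^ 63 = da ^ 63 = b9
byte 8: (57 ^ 43) ^ 6f = 14 ^ 6f = 7b
byte 9: (f0 ^ bf) ^ 6e = 4f ^ 6e = 21
byte 10: (5a ^ 19) ^ 66 = 43 ^ 66 = 25

446d9a18961d39b97b2125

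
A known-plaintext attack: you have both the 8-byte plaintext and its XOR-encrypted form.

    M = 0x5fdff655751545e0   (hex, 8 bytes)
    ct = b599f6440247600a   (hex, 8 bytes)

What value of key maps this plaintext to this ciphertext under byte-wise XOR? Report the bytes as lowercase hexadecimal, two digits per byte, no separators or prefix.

Since ct = M ⊕ key, XORing both sides with M gives key = M ⊕ ct.
byte 0: 5f ⊕ b5 = ea
byte 1: df ⊕ 99 = 46
byte 2: f6 ⊕ f6 = 00
byte 3: 55 ⊕ 44 = 11
byte 4: 75 ⊕ 02 = 77
byte 5: 15 ⊕ 47 = 52
byte 6: 45 ⊕ 60 = 25
byte 7: e0 ⊕ 0a = ea

ea460011775225ea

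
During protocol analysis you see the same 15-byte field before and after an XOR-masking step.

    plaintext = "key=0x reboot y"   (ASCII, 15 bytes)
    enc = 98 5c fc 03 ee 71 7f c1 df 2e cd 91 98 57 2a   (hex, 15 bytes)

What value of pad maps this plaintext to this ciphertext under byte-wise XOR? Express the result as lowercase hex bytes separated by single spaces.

Since enc = plaintext ⊕ pad, XORing both sides with plaintext gives pad = plaintext ⊕ enc.
6b XOR 98 = f3
65 XOR 5c = 39
79 XOR fc = 85
3d XOR 03 = 3e
30 XOR ee = de
78 XOR 71 = 09
20 XOR 7f = 5f
72 XOR c1 = b3
65 XOR df = ba
62 XOR 2e = 4c
6f XOR cd = a2
6f XOR 91 = fe
74 XOR 98 = ec
20 XOR 57 = 77
79 XOR 2a = 53

f3 39 85 3e de 09 5f b3 ba 4c a2 fe ec 77 53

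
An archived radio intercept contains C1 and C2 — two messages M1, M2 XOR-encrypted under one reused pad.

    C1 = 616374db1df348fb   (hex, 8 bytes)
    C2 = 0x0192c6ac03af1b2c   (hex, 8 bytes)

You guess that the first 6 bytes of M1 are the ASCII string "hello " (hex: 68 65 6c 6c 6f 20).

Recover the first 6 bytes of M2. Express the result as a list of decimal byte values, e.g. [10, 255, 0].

First, C1 ⊕ C2 = (M1 ⊕ K) ⊕ (M2 ⊕ K) = M1 ⊕ M2, so the key drops out. Then M2 = (M1 ⊕ M2) ⊕ M1 over the first 6 bytes.
byte 0: (61 XOR 01) XOR 68 = 60 XOR 68 = 08
byte 1: (63 XOR 92) XOR 65 = f1 XOR 65 = 94
byte 2: (74 XOR c6) XOR 6c = b2 XOR 6c = de
byte 3: (db XOR ac) XOR 6c = 77 XOR 6c = 1b
byte 4: (1d XOR 03) XOR 6f = 1e XOR 6f = 71
byte 5: (f3 XOR af) XOR 20 = 5c XOR 20 = 7c

[8, 148, 222, 27, 113, 124]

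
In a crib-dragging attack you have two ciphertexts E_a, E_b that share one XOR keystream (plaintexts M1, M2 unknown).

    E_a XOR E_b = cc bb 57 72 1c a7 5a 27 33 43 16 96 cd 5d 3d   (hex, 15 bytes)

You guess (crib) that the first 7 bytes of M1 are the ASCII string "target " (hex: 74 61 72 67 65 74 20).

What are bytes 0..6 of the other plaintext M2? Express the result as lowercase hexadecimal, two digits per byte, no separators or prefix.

b8da251579d37a

Since E_a ⊕ E_b = M1 ⊕ M2, XORing with the guessed M1 bytes yields the corresponding M2 bytes: M2 = (E_a ⊕ E_b) ⊕ M1.
byte 0: 11001100 XOR 01110100 = 10111000
byte 1: 10111011 XOR 01100001 = 11011010
byte 2: 01010111 XOR 01110010 = 00100101
byte 3: 01110010 XOR 01100111 = 00010101
byte 4: 00011100 XOR 01100101 = 01111001
byte 5: 10100111 XOR 01110100 = 11010011
byte 6: 01011010 XOR 00100000 = 01111010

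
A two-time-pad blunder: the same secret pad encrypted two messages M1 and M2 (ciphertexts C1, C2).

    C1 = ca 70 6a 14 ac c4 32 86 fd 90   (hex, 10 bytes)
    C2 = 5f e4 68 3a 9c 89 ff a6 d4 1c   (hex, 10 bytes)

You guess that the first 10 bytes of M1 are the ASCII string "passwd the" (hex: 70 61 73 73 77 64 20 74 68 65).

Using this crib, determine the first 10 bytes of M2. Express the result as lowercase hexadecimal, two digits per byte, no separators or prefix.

First, C1 ⊕ C2 = (M1 ⊕ K) ⊕ (M2 ⊕ K) = M1 ⊕ M2, so the key drops out. Then M2 = (M1 ⊕ M2) ⊕ M1 over the first 10 bytes.
byte 0: (ca xor 5f) xor 70 = 95 xor 70 = e5
byte 1: (70 xor e4) xor 61 = 94 xor 61 = f5
byte 2: (6a xor 68) xor 73 = 02 xor 73 = 71
byte 3: (14 xor 3a) xor 73 = 2e xor 73 = 5d
byte 4: (ac xor 9c) xor 77 = 30 xor 77 = 47
byte 5: (c4 xor 89) xor 64 = 4d xor 64 = 29
byte 6: (32 xor ff) xor 20 = cd xor 20 = ed
byte 7: (86 xor a6) xor 74 = 20 xor 74 = 54
byte 8: (fd xor d4) xor 68 = 29 xor 68 = 41
byte 9: (90 xor 1c) xor 65 = 8c xor 65 = e9

e5f5715d4729ed5441e9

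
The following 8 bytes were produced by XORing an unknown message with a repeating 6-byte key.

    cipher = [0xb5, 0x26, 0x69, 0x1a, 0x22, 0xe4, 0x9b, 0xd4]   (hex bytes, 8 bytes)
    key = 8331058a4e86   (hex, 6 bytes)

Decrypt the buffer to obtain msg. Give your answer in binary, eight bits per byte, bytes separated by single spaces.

00110110 00010111 01101100 10010000 01101100 01100010 00011000 11100101

The 6-byte key repeats, so the effective keystream is 83 31 05 8a 4e 86 83 31.
byte 0: b5 xor 83 = 36
byte 1: 26 xor 31 = 17
byte 2: 69 xor 05 = 6c
byte 3: 1a xor 8a = 90
byte 4: 22 xor 4e = 6c
byte 5: e4 xor 86 = 62
byte 6: 9b xor 83 = 18
byte 7: d4 xor 31 = e5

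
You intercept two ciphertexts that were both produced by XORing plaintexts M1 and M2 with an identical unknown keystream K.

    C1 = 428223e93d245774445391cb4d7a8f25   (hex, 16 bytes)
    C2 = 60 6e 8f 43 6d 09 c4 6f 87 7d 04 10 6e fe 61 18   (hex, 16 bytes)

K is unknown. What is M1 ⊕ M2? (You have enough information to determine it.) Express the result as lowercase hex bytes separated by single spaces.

22 ec ac aa 50 2d 93 1b c3 2e 95 db 23 84 ee 3d

C1 ⊕ C2 = (M1 ⊕ K) ⊕ (M2 ⊕ K) = M1 ⊕ M2 — the shared key cancels under XOR.
42 xor 60 = 22
82 xor 6e = ec
23 xor 8f = ac
e9 xor 43 = aa
3d xor 6d = 50
24 xor 09 = 2d
57 xor c4 = 93
74 xor 6f = 1b
44 xor 87 = c3
53 xor 7d = 2e
91 xor 04 = 95
cb xor 10 = db
4d xor 6e = 23
7a xor fe = 84
8f xor 61 = ee
25 xor 18 = 3d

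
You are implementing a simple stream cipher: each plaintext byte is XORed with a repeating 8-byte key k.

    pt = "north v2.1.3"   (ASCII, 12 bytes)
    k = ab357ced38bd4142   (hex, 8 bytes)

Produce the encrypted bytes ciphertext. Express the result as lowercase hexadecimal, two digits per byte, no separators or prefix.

The 8-byte key repeats, so the effective keystream is ab 35 7c ed 38 bd 41 42 ab 35 7c ed.
byte 0: 110 ⊕ 171 = 197
byte 1: 111 ⊕  53 =  90
byte 2: 114 ⊕ 124 =  14
byte 3: 116 ⊕ 237 = 153
byte 4: 104 ⊕  56 =  80
byte 5:  32 ⊕ 189 = 157
byte 6: 118 ⊕  65 =  55
byte 7:  50 ⊕  66 = 112
byte 8:  46 ⊕ 171 = 133
byte 9:  49 ⊕  53 =   4
byte 10:  46 ⊕ 124 =  82
byte 11:  51 ⊕ 237 = 222

c55a0e99509d3770850452de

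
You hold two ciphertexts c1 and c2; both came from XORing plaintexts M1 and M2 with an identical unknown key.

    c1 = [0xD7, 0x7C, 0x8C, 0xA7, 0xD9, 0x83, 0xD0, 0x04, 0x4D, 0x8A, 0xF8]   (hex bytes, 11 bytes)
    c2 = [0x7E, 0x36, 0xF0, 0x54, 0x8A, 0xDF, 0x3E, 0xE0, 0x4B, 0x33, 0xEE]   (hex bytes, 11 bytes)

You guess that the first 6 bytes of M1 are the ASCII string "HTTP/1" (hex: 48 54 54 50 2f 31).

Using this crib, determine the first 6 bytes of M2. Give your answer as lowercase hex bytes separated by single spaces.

e1 1e 28 a3 7c 6d

First, c1 ⊕ c2 = (M1 ⊕ K) ⊕ (M2 ⊕ K) = M1 ⊕ M2, so the key drops out. Then M2 = (M1 ⊕ M2) ⊕ M1 over the first 6 bytes.
byte 0: (d7 ⊕ 7e) ⊕ 48 = a9 ⊕ 48 = e1
byte 1: (7c ⊕ 36) ⊕ 54 = 4a ⊕ 54 = 1e
byte 2: (8c ⊕ f0) ⊕ 54 = 7c ⊕ 54 = 28
byte 3: (a7 ⊕ 54) ⊕ 50 = f3 ⊕ 50 = a3
byte 4: (d9 ⊕ 8a) ⊕ 2f = 53 ⊕ 2f = 7c
byte 5: (83 ⊕ df) ⊕ 31 = 5c ⊕ 31 = 6d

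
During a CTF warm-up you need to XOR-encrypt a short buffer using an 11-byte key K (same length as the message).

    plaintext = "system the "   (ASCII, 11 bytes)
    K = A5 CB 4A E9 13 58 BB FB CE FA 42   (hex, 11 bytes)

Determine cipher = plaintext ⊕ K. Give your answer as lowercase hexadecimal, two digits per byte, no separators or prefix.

d6b2399d76359b8fa69f62

byte 0: 01110011 ^ 10100101 = 11010110
byte 1: 01111001 ^ 11001011 = 10110010
byte 2: 01110011 ^ 01001010 = 00111001
byte 3: 01110100 ^ 11101001 = 10011101
byte 4: 01100101 ^ 00010011 = 01110110
byte 5: 01101101 ^ 01011000 = 00110101
byte 6: 00100000 ^ 10111011 = 10011011
byte 7: 01110100 ^ 11111011 = 10001111
byte 8: 01101000 ^ 11001110 = 10100110
byte 9: 01100101 ^ 11111010 = 10011111
byte 10: 00100000 ^ 01000010 = 01100010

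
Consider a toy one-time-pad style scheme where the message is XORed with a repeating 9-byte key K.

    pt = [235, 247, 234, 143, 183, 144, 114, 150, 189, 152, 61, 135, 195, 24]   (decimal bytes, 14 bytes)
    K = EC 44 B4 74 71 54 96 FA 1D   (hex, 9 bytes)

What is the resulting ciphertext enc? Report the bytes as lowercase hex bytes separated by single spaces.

07 b3 5e fb c6 c4 e4 6c a0 74 79 33 b7 69

The 9-byte key repeats, so the effective keystream is ec 44 b4 74 71 54 96 fa 1d ec 44 b4 74 71.
byte 0: eb xor ec = 07
byte 1: f7 xor 44 = b3
byte 2: ea xor b4 = 5e
byte 3: 8f xor 74 = fb
byte 4: b7 xor 71 = c6
byte 5: 90 xor 54 = c4
byte 6: 72 xor 96 = e4
byte 7: 96 xor fa = 6c
byte 8: bd xor 1d = a0
byte 9: 98 xor ec = 74
byte 10: 3d xor 44 = 79
byte 11: 87 xor b4 = 33
byte 12: c3 xor 74 = b7
byte 13: 18 xor 71 = 69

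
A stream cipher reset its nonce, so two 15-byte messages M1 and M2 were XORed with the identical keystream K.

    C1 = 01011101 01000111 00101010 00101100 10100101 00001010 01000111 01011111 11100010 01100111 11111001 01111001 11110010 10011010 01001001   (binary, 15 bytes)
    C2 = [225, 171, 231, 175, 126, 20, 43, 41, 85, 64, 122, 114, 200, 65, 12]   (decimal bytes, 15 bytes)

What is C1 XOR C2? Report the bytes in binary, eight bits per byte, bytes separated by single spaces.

C1 ⊕ C2 = (M1 ⊕ K) ⊕ (M2 ⊕ K) = M1 ⊕ M2 — the shared key cancels under XOR.
byte 0:  93 XOR 225 = 188
byte 1:  71 XOR 171 = 236
byte 2:  42 XOR 231 = 205
byte 3:  44 XOR 175 = 131
byte 4: 165 XOR 126 = 219
byte 5:  10 XOR  20 =  30
byte 6:  71 XOR  43 = 108
byte 7:  95 XOR  41 = 118
byte 8: 226 XOR  85 = 183
byte 9: 103 XOR  64 =  39
byte 10: 249 XOR 122 = 131
byte 11: 121 XOR 114 =  11
byte 12: 242 XOR 200 =  58
byte 13: 154 XOR  65 = 219
byte 14:  73 XOR  12 =  69

10111100 11101100 11001101 10000011 11011011 00011110 01101100 01110110 10110111 00100111 10000011 00001011 00111010 11011011 01000101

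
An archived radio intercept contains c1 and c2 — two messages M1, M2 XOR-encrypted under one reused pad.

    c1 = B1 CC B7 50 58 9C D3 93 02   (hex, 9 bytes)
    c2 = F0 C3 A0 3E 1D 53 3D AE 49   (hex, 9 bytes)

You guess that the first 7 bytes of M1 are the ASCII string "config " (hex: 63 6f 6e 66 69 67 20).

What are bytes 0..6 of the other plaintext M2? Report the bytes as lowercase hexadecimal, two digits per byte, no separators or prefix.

226079082ca8ce

First, c1 ⊕ c2 = (M1 ⊕ K) ⊕ (M2 ⊕ K) = M1 ⊕ M2, so the key drops out. Then M2 = (M1 ⊕ M2) ⊕ M1 over the first 7 bytes.
byte 0: (b1 ^ f0) ^ 63 = 41 ^ 63 = 22
byte 1: (cc ^ c3) ^ 6f = 0f ^ 6f = 60
byte 2: (b7 ^ a0) ^ 6e = 17 ^ 6e = 79
byte 3: (50 ^ 3e) ^ 66 = 6e ^ 66 = 08
byte 4: (58 ^ 1d) ^ 69 = 45 ^ 69 = 2c
byte 5: (9c ^ 53) ^ 67 = cf ^ 67 = a8
byte 6: (d3 ^ 3d) ^ 20 = ee ^ 20 = ce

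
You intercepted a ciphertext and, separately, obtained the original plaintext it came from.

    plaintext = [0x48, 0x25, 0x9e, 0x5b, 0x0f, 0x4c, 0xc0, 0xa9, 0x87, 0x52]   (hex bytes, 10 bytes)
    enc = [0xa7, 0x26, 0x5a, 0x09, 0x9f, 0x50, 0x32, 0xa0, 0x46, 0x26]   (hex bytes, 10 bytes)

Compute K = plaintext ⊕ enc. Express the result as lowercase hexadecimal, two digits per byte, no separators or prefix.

ef03c452901cf209c174

Since enc = plaintext ⊕ K, XORing both sides with plaintext gives K = plaintext ⊕ enc.
byte 0: 48 XOR a7 = ef
byte 1: 25 XOR 26 = 03
byte 2: 9e XOR 5a = c4
byte 3: 5b XOR 09 = 52
byte 4: 0f XOR 9f = 90
byte 5: 4c XOR 50 = 1c
byte 6: c0 XOR 32 = f2
byte 7: a9 XOR a0 = 09
byte 8: 87 XOR 46 = c1
byte 9: 52 XOR 26 = 74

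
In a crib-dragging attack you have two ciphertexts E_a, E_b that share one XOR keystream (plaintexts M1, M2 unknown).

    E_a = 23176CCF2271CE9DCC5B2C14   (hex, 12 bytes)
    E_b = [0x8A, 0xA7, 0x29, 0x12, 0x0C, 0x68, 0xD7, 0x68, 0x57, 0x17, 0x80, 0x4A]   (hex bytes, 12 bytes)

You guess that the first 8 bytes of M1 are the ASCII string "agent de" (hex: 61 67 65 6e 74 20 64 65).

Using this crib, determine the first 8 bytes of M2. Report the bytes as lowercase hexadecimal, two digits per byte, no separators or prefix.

First, E_a ⊕ E_b = (M1 ⊕ K) ⊕ (M2 ⊕ K) = M1 ⊕ M2, so the key drops out. Then M2 = (M1 ⊕ M2) ⊕ M1 over the first 8 bytes.
byte 0: (23 XOR 8a) XOR 61 = a9 XOR 61 = c8
byte 1: (17 XOR a7) XOR 67 = b0 XOR 67 = d7
byte 2: (6c XOR 29) XOR 65 = 45 XOR 65 = 20
byte 3: (cf XOR 12) XOR 6e = dd XOR 6e = b3
byte 4: (22 XOR 0c) XOR 74 = 2e XOR 74 = 5a
byte 5: (71 XOR 68) XOR 20 = 19 XOR 20 = 39
byte 6: (ce XOR d7) XOR 64 = 19 XOR 64 = 7d
byte 7: (9d XOR 68) XOR 65 = f5 XOR 65 = 90

c8d720b35a397d90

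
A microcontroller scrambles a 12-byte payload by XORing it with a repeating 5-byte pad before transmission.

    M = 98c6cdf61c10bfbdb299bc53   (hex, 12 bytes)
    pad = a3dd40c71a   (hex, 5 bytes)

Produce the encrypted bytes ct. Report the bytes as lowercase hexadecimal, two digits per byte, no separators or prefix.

3b1b8d3106b362fd75831f8e

The 5-byte key repeats, so the effective keystream is a3 dd 40 c7 1a a3 dd 40 c7 1a a3 dd.
byte 0: 10011000 xor 10100011 = 00111011
byte 1: 11000110 xor 11011101 = 00011011
byte 2: 11001101 xor 01000000 = 10001101
byte 3: 11110110 xor 11000111 = 00110001
byte 4: 00011100 xor 00011010 = 00000110
byte 5: 00010000 xor 10100011 = 10110011
byte 6: 10111111 xor 11011101 = 01100010
byte 7: 10111101 xor 01000000 = 11111101
byte 8: 10110010 xor 11000111 = 01110101
byte 9: 10011001 xor 00011010 = 10000011
byte 10: 10111100 xor 10100011 = 00011111
byte 11: 01010011 xor 11011101 = 10001110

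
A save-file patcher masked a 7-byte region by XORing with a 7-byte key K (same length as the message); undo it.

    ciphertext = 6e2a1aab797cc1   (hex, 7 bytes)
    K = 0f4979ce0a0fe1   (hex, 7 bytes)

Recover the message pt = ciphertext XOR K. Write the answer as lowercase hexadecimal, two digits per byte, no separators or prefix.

61636365737320

XOR is its own inverse, so applying the key byte-wise gives the result directly.
01101110 ⊕ 00001111 = 01100001
00101010 ⊕ 01001001 = 01100011
00011010 ⊕ 01111001 = 01100011
10101011 ⊕ 11001110 = 01100101
01111001 ⊕ 00001010 = 01110011
01111100 ⊕ 00001111 = 01110011
11000001 ⊕ 11100001 = 00100000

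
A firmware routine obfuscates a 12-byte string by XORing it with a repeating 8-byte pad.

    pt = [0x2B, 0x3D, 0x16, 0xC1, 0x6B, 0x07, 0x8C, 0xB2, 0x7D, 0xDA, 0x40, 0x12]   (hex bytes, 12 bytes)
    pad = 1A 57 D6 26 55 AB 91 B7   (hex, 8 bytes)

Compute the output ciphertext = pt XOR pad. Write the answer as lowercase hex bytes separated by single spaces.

31 6a c0 e7 3e ac 1d 05 67 8d 96 34

The 8-byte key repeats, so the effective keystream is 1a 57 d6 26 55 ab 91 b7 1a 57 d6 26.
byte 0: 00101011 ⊕ 00011010 = 00110001
byte 1: 00111101 ⊕ 01010111 = 01101010
byte 2: 00010110 ⊕ 11010110 = 11000000
byte 3: 11000001 ⊕ 00100110 = 11100111
byte 4: 01101011 ⊕ 01010101 = 00111110
byte 5: 00000111 ⊕ 10101011 = 10101100
byte 6: 10001100 ⊕ 10010001 = 00011101
byte 7: 10110010 ⊕ 10110111 = 00000101
byte 8: 01111101 ⊕ 00011010 = 01100111
byte 9: 11011010 ⊕ 01010111 = 10001101
byte 10: 01000000 ⊕ 11010110 = 10010110
byte 11: 00010010 ⊕ 00100110 = 00110100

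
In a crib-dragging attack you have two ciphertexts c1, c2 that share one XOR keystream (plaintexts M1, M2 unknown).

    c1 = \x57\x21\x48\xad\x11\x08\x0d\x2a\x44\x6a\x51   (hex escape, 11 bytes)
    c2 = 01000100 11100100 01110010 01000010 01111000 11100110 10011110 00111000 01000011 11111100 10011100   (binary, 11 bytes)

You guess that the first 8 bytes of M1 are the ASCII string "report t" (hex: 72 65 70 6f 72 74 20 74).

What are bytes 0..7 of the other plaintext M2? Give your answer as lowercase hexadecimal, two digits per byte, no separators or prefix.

First, c1 ⊕ c2 = (M1 ⊕ K) ⊕ (M2 ⊕ K) = M1 ⊕ M2, so the key drops out. Then M2 = (M1 ⊕ M2) ⊕ M1 over the first 8 bytes.
byte 0: (57 ^ 44) ^ 72 = 13 ^ 72 = 61
byte 1: (21 ^ e4) ^ 65 = c5 ^ 65 = a0
byte 2: (48 ^ 72) ^ 70 = 3a ^ 70 = 4a
byte 3: (ad ^ 42) ^ 6f = ef ^ 6f = 80
byte 4: (11 ^ 78) ^ 72 = 69 ^ 72 = 1b
byte 5: (08 ^ e6) ^ 74 = ee ^ 74 = 9a
byte 6: (0d ^ 9e) ^ 20 = 93 ^ 20 = b3
byte 7: (2a ^ 38) ^ 74 = 12 ^ 74 = 66

61a04a801b9ab366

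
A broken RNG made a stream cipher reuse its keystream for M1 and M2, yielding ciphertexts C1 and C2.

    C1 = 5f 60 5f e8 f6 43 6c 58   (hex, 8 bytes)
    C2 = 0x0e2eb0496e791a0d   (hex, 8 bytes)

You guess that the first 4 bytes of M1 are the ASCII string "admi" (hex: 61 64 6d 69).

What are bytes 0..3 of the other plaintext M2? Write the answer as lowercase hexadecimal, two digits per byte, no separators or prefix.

First, C1 ⊕ C2 = (M1 ⊕ K) ⊕ (M2 ⊕ K) = M1 ⊕ M2, so the key drops out. Then M2 = (M1 ⊕ M2) ⊕ M1 over the first 4 bytes.
byte 0: (5f xor 0e) xor 61 = 51 xor 61 = 30
byte 1: (60 xor 2e) xor 64 = 4e xor 64 = 2a
byte 2: (5f xor b0) xor 6d = ef xor 6d = 82
byte 3: (e8 xor 49) xor 69 = a1 xor 69 = c8

302a82c8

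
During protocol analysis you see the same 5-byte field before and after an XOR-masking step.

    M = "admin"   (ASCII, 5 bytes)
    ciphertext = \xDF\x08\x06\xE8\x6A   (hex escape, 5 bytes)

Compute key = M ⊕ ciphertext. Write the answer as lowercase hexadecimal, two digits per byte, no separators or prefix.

be6c6b8104

Since ciphertext = M ⊕ key, XORing both sides with M gives key = M ⊕ ciphertext.
61 ⊕ df = be
64 ⊕ 08 = 6c
6d ⊕ 06 = 6b
69 ⊕ e8 = 81
6e ⊕ 6a = 04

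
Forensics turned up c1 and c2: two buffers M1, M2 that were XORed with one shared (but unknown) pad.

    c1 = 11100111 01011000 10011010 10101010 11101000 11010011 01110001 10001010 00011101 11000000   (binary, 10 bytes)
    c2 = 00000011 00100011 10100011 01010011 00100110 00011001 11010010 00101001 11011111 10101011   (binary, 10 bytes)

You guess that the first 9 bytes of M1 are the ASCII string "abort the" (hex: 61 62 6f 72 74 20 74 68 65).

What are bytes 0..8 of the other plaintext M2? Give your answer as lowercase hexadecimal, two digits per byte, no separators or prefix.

First, c1 ⊕ c2 = (M1 ⊕ K) ⊕ (M2 ⊕ K) = M1 ⊕ M2, so the key drops out. Then M2 = (M1 ⊕ M2) ⊕ M1 over the first 9 bytes.
byte 0: (e7 XOR 03) XOR 61 = e4 XOR 61 = 85
byte 1: (58 XOR 23) XOR 62 = 7b XOR 62 = 19
byte 2: (9a XOR a3) XOR 6f = 39 XOR 6f = 56
byte 3: (aa XOR 53) XOR 72 = f9 XOR 72 = 8b
byte 4: (e8 XOR 26) XOR 74 = ce XOR 74 = ba
byte 5: (d3 XOR 19) XOR 20 = ca XOR 20 = ea
byte 6: (71 XOR d2) XOR 74 = a3 XOR 74 = d7
byte 7: (8a XOR 29) XOR 68 = a3 XOR 68 = cb
byte 8: (1d XOR df) XOR 65 = c2 XOR 65 = a7

8519568bbaead7cba7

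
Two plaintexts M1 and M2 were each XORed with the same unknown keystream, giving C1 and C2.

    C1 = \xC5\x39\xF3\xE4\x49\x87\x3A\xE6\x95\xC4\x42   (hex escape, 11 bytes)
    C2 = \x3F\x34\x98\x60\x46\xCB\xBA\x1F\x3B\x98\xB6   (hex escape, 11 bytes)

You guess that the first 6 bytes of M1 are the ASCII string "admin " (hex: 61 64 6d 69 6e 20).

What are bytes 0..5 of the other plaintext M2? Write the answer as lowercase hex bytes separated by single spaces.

First, C1 ⊕ C2 = (M1 ⊕ K) ⊕ (M2 ⊕ K) = M1 ⊕ M2, so the key drops out. Then M2 = (M1 ⊕ M2) ⊕ M1 over the first 6 bytes.
byte 0: (c5 XOR 3f) XOR 61 = fa XOR 61 = 9b
byte 1: (39 XOR 34) XOR 64 = 0d XOR 64 = 69
byte 2: (f3 XOR 98) XOR 6d = 6b XOR 6d = 06
byte 3: (e4 XOR 60) XOR 69 = 84 XOR 69 = ed
byte 4: (49 XOR 46) XOR 6e = 0f XOR 6e = 61
byte 5: (87 XOR cb) XOR 20 = 4c XOR 20 = 6c

9b 69 06 ed 61 6c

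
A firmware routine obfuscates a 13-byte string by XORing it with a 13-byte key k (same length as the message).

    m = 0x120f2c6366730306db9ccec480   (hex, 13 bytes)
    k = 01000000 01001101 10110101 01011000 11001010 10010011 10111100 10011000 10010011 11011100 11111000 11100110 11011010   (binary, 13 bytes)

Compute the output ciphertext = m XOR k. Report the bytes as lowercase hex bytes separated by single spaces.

52 42 99 3b ac e0 bf 9e 48 40 36 22 5a

XOR is its own inverse, so applying the key byte-wise gives the result directly.
12 ^ 40 = 52
0f ^ 4d = 42
2c ^ b5 = 99
63 ^ 58 = 3b
66 ^ ca = ac
73 ^ 93 = e0
03 ^ bc = bf
06 ^ 98 = 9e
db ^ 93 = 48
9c ^ dc = 40
ce ^ f8 = 36
c4 ^ e6 = 22
80 ^ da = 5a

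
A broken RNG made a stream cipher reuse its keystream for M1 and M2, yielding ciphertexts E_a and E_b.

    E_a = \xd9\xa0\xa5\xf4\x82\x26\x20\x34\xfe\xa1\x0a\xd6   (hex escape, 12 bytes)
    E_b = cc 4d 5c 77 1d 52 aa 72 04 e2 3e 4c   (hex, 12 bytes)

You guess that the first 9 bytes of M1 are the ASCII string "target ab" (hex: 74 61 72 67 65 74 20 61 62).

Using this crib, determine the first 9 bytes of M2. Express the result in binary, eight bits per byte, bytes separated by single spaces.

01100001 10001100 10001011 11100100 11111010 00000000 10101010 00100111 10011000

First, E_a ⊕ E_b = (M1 ⊕ K) ⊕ (M2 ⊕ K) = M1 ⊕ M2, so the key drops out. Then M2 = (M1 ⊕ M2) ⊕ M1 over the first 9 bytes.
byte 0: (d9 XOR cc) XOR 74 = 15 XOR 74 = 61
byte 1: (a0 XOR 4d) XOR 61 = ed XOR 61 = 8c
byte 2: (a5 XOR 5c) XOR 72 = f9 XOR 72 = 8b
byte 3: (f4 XOR 77) XOR 67 = 83 XOR 67 = e4
byte 4: (82 XOR 1d) XOR 65 = 9f XOR 65 = fa
byte 5: (26 XOR 52) XOR 74 = 74 XOR 74 = 00
byte 6: (20 XOR aa) XOR 20 = 8a XOR 20 = aa
byte 7: (34 XOR 72) XOR 61 = 46 XOR 61 = 27
byte 8: (fe XOR 04) XOR 62 = fa XOR 62 = 98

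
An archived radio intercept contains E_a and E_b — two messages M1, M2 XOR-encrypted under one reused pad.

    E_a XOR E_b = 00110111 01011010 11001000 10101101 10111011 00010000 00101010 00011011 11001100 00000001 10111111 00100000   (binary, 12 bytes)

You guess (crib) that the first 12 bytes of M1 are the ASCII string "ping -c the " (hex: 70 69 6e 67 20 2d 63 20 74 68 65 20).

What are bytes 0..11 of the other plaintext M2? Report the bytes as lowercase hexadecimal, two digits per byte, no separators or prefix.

Since E_a ⊕ E_b = M1 ⊕ M2, XORing with the guessed M1 bytes yields the corresponding M2 bytes: M2 = (E_a ⊕ E_b) ⊕ M1.
37 XOR 70 = 47
5a XOR 69 = 33
c8 XOR 6e = a6
ad XOR 67 = ca
bb XOR 20 = 9b
10 XOR 2d = 3d
2a XOR 63 = 49
1b XOR 20 = 3b
cc XOR 74 = b8
01 XOR 68 = 69
bf XOR 65 = da
20 XOR 20 = 00

4733a6ca9b3d493bb869da00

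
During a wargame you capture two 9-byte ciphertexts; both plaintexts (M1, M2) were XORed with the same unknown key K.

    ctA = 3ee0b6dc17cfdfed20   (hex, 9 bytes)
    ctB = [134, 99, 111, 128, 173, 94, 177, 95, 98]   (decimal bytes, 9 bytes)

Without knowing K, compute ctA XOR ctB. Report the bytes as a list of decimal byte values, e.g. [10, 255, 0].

[184, 131, 217, 92, 186, 145, 110, 178, 66]

ctA ⊕ ctB = (M1 ⊕ K) ⊕ (M2 ⊕ K) = M1 ⊕ M2 — the shared key cancels under XOR.
byte 0: 00111110 xor 10000110 = 10111000
byte 1: 11100000 xor 01100011 = 10000011
byte 2: 10110110 xor 01101111 = 11011001
byte 3: 11011100 xor 10000000 = 01011100
byte 4: 00010111 xor 10101101 = 10111010
byte 5: 11001111 xor 01011110 = 10010001
byte 6: 11011111 xor 10110001 = 01101110
byte 7: 11101101 xor 01011111 = 10110010
byte 8: 00100000 xor 01100010 = 01000010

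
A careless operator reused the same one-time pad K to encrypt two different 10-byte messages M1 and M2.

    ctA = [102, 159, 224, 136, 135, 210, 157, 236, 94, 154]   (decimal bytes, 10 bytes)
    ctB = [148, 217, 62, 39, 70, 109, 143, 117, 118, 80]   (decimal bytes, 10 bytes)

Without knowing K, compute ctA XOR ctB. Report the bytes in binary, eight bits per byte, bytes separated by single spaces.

11110010 01000110 11011110 10101111 11000001 10111111 00010010 10011001 00101000 11001010

ctA ⊕ ctB = (M1 ⊕ K) ⊕ (M2 ⊕ K) = M1 ⊕ M2 — the shared key cancels under XOR.
byte 0: 01100110 ⊕ 10010100 = 11110010
byte 1: 10011111 ⊕ 11011001 = 01000110
byte 2: 11100000 ⊕ 00111110 = 11011110
byte 3: 10001000 ⊕ 00100111 = 10101111
byte 4: 10000111 ⊕ 01000110 = 11000001
byte 5: 11010010 ⊕ 01101101 = 10111111
byte 6: 10011101 ⊕ 10001111 = 00010010
byte 7: 11101100 ⊕ 01110101 = 10011001
byte 8: 01011110 ⊕ 01110110 = 00101000
byte 9: 10011010 ⊕ 01010000 = 11001010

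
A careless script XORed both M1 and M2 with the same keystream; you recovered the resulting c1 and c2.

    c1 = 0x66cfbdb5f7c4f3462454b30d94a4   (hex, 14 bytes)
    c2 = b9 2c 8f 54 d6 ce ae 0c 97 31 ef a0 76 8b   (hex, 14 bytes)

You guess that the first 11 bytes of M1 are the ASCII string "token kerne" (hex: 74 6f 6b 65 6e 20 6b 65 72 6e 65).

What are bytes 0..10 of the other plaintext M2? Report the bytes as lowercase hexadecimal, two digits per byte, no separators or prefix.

First, c1 ⊕ c2 = (M1 ⊕ K) ⊕ (M2 ⊕ K) = M1 ⊕ M2, so the key drops out. Then M2 = (M1 ⊕ M2) ⊕ M1 over the first 11 bytes.
byte 0: (66 xor b9) xor 74 = df xor 74 = ab
byte 1: (cf xor 2c) xor 6f = e3 xor 6f = 8c
byte 2: (bd xor 8f) xor 6b = 32 xor 6b = 59
byte 3: (b5 xor 54) xor 65 = e1 xor 65 = 84
byte 4: (f7 xor d6) xor 6e = 21 xor 6e = 4f
byte 5: (c4 xor ce) xor 20 = 0a xor 20 = 2a
byte 6: (f3 xor ae) xor 6b = 5d xor 6b = 36
byte 7: (46 xor 0c) xor 65 = 4a xor 65 = 2f
byte 8: (24 xor 97) xor 72 = b3 xor 72 = c1
byte 9: (54 xor 31) xor 6e = 65 xor 6e = 0b
byte 10: (b3 xor ef) xor 65 = 5c xor 65 = 39

ab8c59844f2a362fc10b39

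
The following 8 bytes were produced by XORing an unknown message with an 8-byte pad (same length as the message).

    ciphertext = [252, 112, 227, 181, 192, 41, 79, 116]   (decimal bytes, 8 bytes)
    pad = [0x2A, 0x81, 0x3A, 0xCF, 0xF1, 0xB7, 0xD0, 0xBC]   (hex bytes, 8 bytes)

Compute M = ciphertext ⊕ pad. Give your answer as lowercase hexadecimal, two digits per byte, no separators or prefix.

d6f1d97a319e9fc8

XOR is its own inverse, so applying the key byte-wise gives the result directly.
byte 0: 11111100 ^ 00101010 = 11010110
byte 1: 01110000 ^ 10000001 = 11110001
byte 2: 11100011 ^ 00111010 = 11011001
byte 3: 10110101 ^ 11001111 = 01111010
byte 4: 11000000 ^ 11110001 = 00110001
byte 5: 00101001 ^ 10110111 = 10011110
byte 6: 01001111 ^ 11010000 = 10011111
byte 7: 01110100 ^ 10111100 = 11001000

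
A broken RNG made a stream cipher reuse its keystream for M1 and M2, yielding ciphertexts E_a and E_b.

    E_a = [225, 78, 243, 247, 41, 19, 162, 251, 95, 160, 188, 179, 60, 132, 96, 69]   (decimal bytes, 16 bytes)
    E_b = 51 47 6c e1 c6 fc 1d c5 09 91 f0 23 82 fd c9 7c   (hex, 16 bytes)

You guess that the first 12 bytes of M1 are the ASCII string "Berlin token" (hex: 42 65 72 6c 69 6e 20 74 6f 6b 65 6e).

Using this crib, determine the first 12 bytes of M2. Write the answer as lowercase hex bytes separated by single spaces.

f2 6c ed 7a 86 81 9f 4a 39 5a 29 fe

First, E_a ⊕ E_b = (M1 ⊕ K) ⊕ (M2 ⊕ K) = M1 ⊕ M2, so the key drops out. Then M2 = (M1 ⊕ M2) ⊕ M1 over the first 12 bytes.
byte 0: (e1 ⊕ 51) ⊕ 42 = b0 ⊕ 42 = f2
byte 1: (4e ⊕ 47) ⊕ 65 = 09 ⊕ 65 = 6c
byte 2: (f3 ⊕ 6c) ⊕ 72 = 9f ⊕ 72 = ed
byte 3: (f7 ⊕ e1) ⊕ 6c = 16 ⊕ 6c = 7a
byte 4: (29 ⊕ c6) ⊕ 69 = ef ⊕ 69 = 86
byte 5: (13 ⊕ fc) ⊕ 6e = ef ⊕ 6e = 81
byte 6: (a2 ⊕ 1d) ⊕ 20 = bf ⊕ 20 = 9f
byte 7: (fb ⊕ c5) ⊕ 74 = 3e ⊕ 74 = 4a
byte 8: (5f ⊕ 09) ⊕ 6f = 56 ⊕ 6f = 39
byte 9: (a0 ⊕ 91) ⊕ 6b = 31 ⊕ 6b = 5a
byte 10: (bc ⊕ f0) ⊕ 65 = 4c ⊕ 65 = 29
byte 11: (b3 ⊕ 23) ⊕ 6e = 90 ⊕ 6e = fe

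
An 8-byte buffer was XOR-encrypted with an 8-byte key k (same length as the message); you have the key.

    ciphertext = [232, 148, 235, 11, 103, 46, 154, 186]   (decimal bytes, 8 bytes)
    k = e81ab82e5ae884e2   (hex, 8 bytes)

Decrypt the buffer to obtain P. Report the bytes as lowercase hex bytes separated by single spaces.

00 8e 53 25 3d c6 1e 58

e8 XOR e8 = 00
94 XOR 1a = 8e
eb XOR b8 = 53
0b XOR 2e = 25
67 XOR 5a = 3d
2e XOR e8 = c6
9a XOR 84 = 1e
ba XOR e2 = 58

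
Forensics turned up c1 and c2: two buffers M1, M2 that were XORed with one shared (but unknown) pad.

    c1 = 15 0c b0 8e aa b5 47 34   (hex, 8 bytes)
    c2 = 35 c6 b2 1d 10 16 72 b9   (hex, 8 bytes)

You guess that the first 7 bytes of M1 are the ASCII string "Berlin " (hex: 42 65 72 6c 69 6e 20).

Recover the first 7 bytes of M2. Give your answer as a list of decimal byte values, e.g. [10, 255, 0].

First, c1 ⊕ c2 = (M1 ⊕ K) ⊕ (M2 ⊕ K) = M1 ⊕ M2, so the key drops out. Then M2 = (M1 ⊕ M2) ⊕ M1 over the first 7 bytes.
byte 0: (15 ^ 35) ^ 42 = 20 ^ 42 = 62
byte 1: (0c ^ c6) ^ 65 = ca ^ 65 = af
byte 2: (b0 ^ b2) ^ 72 = 02 ^ 72 = 70
byte 3: (8e ^ 1d) ^ 6c = 93 ^ 6c = ff
byte 4: (aa ^ 10) ^ 69 = ba ^ 69 = d3
byte 5: (b5 ^ 16) ^ 6e = a3 ^ 6e = cd
byte 6: (47 ^ 72) ^ 20 = 35 ^ 20 = 15

[98, 175, 112, 255, 211, 205, 21]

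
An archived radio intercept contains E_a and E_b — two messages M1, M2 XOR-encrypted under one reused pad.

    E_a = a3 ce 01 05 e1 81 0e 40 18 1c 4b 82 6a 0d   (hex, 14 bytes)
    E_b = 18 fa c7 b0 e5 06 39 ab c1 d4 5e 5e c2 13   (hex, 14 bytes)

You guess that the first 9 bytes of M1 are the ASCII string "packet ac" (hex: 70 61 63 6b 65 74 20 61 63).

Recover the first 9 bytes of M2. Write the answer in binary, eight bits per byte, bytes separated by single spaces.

11001011 01010101 10100101 11011110 01100001 11110011 00010111 10001010 10111010

First, E_a ⊕ E_b = (M1 ⊕ K) ⊕ (M2 ⊕ K) = M1 ⊕ M2, so the key drops out. Then M2 = (M1 ⊕ M2) ⊕ M1 over the first 9 bytes.
byte 0: (a3 XOR 18) XOR 70 = bb XOR 70 = cb
byte 1: (ce XOR fa) XOR 61 = 34 XOR 61 = 55
byte 2: (01 XOR c7) XOR 63 = c6 XOR 63 = a5
byte 3: (05 XOR b0) XOR 6b = b5 XOR 6b = de
byte 4: (e1 XOR e5) XOR 65 = 04 XOR 65 = 61
byte 5: (81 XOR 06) XOR 74 = 87 XOR 74 = f3
byte 6: (0e XOR 39) XOR 20 = 37 XOR 20 = 17
byte 7: (40 XOR ab) XOR 61 = eb XOR 61 = 8a
byte 8: (18 XOR c1) XOR 63 = d9 XOR 63 = ba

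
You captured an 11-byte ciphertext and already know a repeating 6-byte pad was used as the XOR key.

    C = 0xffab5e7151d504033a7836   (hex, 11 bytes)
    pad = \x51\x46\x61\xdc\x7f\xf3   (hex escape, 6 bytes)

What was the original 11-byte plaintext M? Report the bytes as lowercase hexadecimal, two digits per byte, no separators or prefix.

The 6-byte key repeats, so the effective keystream is 51 46 61 dc 7f f3 51 46 61 dc 7f.
byte 0: ff ^ 51 = ae
byte 1: ab ^ 46 = ed
byte 2: 5e ^ 61 = 3f
byte 3: 71 ^ dc = ad
byte 4: 51 ^ 7f = 2e
byte 5: d5 ^ f3 = 26
byte 6: 04 ^ 51 = 55
byte 7: 03 ^ 46 = 45
byte 8: 3a ^ 61 = 5b
byte 9: 78 ^ dc = a4
byte 10: 36 ^ 7f = 49

aeed3fad2e2655455ba449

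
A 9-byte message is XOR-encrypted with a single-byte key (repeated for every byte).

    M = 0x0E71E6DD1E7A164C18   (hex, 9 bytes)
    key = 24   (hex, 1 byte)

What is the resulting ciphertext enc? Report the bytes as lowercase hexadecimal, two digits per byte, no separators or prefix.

The 1-byte key repeats, so the effective keystream is 24 24 24 24 24 24 24 24 24.
byte 0: 0e ⊕ 24 = 2a
byte 1: 71 ⊕ 24 = 55
byte 2: e6 ⊕ 24 = c2
byte 3: dd ⊕ 24 = f9
byte 4: 1e ⊕ 24 = 3a
byte 5: 7a ⊕ 24 = 5e
byte 6: 16 ⊕ 24 = 32
byte 7: 4c ⊕ 24 = 68
byte 8: 18 ⊕ 24 = 3c

2a55c2f93a5e32683c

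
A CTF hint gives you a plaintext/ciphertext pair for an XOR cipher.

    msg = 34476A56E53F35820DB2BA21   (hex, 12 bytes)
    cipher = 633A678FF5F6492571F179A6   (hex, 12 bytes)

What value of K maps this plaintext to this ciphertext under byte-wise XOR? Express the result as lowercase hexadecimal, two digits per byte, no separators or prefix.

577d0dd910c97ca77c43c387

Since cipher = msg ⊕ K, XORing both sides with msg gives K = msg ⊕ cipher.
byte 0: 34 ⊕ 63 = 57
byte 1: 47 ⊕ 3a = 7d
byte 2: 6a ⊕ 67 = 0d
byte 3: 56 ⊕ 8f = d9
byte 4: e5 ⊕ f5 = 10
byte 5: 3f ⊕ f6 = c9
byte 6: 35 ⊕ 49 = 7c
byte 7: 82 ⊕ 25 = a7
byte 8: 0d ⊕ 71 = 7c
byte 9: b2 ⊕ f1 = 43
byte 10: ba ⊕ 79 = c3
byte 11: 21 ⊕ a6 = 87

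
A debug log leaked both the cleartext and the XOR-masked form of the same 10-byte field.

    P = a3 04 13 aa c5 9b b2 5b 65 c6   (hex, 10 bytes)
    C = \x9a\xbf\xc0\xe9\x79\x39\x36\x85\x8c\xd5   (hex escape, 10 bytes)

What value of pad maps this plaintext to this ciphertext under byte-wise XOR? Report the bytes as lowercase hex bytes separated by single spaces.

Since C = P ⊕ pad, XORing both sides with P gives pad = P ⊕ C.
163 ^ 154 =  57
  4 ^ 191 = 187
 19 ^ 192 = 211
170 ^ 233 =  67
197 ^ 121 = 188
155 ^  57 = 162
178 ^  54 = 132
 91 ^ 133 = 222
101 ^ 140 = 233
198 ^ 213 =  19

39 bb d3 43 bc a2 84 de e9 13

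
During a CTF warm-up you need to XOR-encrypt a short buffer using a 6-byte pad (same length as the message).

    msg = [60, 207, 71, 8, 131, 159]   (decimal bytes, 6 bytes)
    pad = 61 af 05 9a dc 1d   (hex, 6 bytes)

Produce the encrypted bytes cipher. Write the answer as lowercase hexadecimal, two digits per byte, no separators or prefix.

5d6042925f82

XOR is its own inverse, so applying the key byte-wise gives the result directly.
00111100 xor 01100001 = 01011101
11001111 xor 10101111 = 01100000
01000111 xor 00000101 = 01000010
00001000 xor 10011010 = 10010010
10000011 xor 11011100 = 01011111
10011111 xor 00011101 = 10000010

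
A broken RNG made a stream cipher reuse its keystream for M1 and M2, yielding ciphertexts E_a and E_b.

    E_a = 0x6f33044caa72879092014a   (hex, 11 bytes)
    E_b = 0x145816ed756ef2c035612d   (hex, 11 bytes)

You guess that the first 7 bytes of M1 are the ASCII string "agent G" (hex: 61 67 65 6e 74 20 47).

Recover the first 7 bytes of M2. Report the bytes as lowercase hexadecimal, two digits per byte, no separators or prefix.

1a0c77cfab3c32

First, E_a ⊕ E_b = (M1 ⊕ K) ⊕ (M2 ⊕ K) = M1 ⊕ M2, so the key drops out. Then M2 = (M1 ⊕ M2) ⊕ M1 over the first 7 bytes.
byte 0: (6f xor 14) xor 61 = 7b xor 61 = 1a
byte 1: (33 xor 58) xor 67 = 6b xor 67 = 0c
byte 2: (04 xor 16) xor 65 = 12 xor 65 = 77
byte 3: (4c xor ed) xor 6e = a1 xor 6e = cf
byte 4: (aa xor 75) xor 74 = df xor 74 = ab
byte 5: (72 xor 6e) xor 20 = 1c xor 20 = 3c
byte 6: (87 xor f2) xor 47 = 75 xor 47 = 32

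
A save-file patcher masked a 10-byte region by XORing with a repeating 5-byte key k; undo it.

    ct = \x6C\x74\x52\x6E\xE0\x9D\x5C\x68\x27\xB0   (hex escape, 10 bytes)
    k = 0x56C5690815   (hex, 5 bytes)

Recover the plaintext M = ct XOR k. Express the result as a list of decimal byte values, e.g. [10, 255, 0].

The 5-byte key repeats, so the effective keystream is 56 c5 69 08 15 56 c5 69 08 15.
byte 0: 6c ⊕ 56 = 3a
byte 1: 74 ⊕ c5 = b1
byte 2: 52 ⊕ 69 = 3b
byte 3: 6e ⊕ 08 = 66
byte 4: e0 ⊕ 15 = f5
byte 5: 9d ⊕ 56 = cb
byte 6: 5c ⊕ c5 = 99
byte 7: 68 ⊕ 69 = 01
byte 8: 27 ⊕ 08 = 2f
byte 9: b0 ⊕ 15 = a5

[58, 177, 59, 102, 245, 203, 153, 1, 47, 165]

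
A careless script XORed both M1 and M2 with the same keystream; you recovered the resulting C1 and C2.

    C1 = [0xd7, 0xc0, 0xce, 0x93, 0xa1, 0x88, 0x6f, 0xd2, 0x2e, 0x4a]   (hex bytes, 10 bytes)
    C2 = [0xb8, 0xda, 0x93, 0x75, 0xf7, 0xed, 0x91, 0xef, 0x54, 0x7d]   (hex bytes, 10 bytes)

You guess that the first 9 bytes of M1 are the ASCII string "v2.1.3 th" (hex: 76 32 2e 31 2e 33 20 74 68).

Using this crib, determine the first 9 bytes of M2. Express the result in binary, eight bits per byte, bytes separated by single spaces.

First, C1 ⊕ C2 = (M1 ⊕ K) ⊕ (M2 ⊕ K) = M1 ⊕ M2, so the key drops out. Then M2 = (M1 ⊕ M2) ⊕ M1 over the first 9 bytes.
byte 0: (d7 xor b8) xor 76 = 6f xor 76 = 19
byte 1: (c0 xor da) xor 32 = 1a xor 32 = 28
byte 2: (ce xor 93) xor 2e = 5d xor 2e = 73
byte 3: (93 xor 75) xor 31 = e6 xor 31 = d7
byte 4: (a1 xor f7) xor 2e = 56 xor 2e = 78
byte 5: (88 xor ed) xor 33 = 65 xor 33 = 56
byte 6: (6f xor 91) xor 20 = fe xor 20 = de
byte 7: (d2 xor ef) xor 74 = 3d xor 74 = 49
byte 8: (2e xor 54) xor 68 = 7a xor 68 = 12

00011001 00101000 01110011 11010111 01111000 01010110 11011110 01001001 00010010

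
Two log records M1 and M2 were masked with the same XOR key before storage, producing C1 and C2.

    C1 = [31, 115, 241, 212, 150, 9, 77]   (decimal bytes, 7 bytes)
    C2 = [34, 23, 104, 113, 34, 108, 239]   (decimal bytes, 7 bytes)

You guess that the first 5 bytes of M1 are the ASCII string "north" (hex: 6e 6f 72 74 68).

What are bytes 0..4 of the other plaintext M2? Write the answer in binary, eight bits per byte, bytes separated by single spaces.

First, C1 ⊕ C2 = (M1 ⊕ K) ⊕ (M2 ⊕ K) = M1 ⊕ M2, so the key drops out. Then M2 = (M1 ⊕ M2) ⊕ M1 over the first 5 bytes.
byte 0: (1f ⊕ 22) ⊕ 6e = 3d ⊕ 6e = 53
byte 1: (73 ⊕ 17) ⊕ 6f = 64 ⊕ 6f = 0b
byte 2: (f1 ⊕ 68) ⊕ 72 = 99 ⊕ 72 = eb
byte 3: (d4 ⊕ 71) ⊕ 74 = a5 ⊕ 74 = d1
byte 4: (96 ⊕ 22) ⊕ 68 = b4 ⊕ 68 = dc

01010011 00001011 11101011 11010001 11011100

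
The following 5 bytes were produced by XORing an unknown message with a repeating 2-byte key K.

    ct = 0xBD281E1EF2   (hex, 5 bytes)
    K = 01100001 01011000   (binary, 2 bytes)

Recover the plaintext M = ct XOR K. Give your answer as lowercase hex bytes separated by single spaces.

dc 70 7f 46 93

The 2-byte key repeats, so the effective keystream is 61 58 61 58 61.
byte 0: 10111101 ^ 01100001 = 11011100
byte 1: 00101000 ^ 01011000 = 01110000
byte 2: 00011110 ^ 01100001 = 01111111
byte 3: 00011110 ^ 01011000 = 01000110
byte 4: 11110010 ^ 01100001 = 10010011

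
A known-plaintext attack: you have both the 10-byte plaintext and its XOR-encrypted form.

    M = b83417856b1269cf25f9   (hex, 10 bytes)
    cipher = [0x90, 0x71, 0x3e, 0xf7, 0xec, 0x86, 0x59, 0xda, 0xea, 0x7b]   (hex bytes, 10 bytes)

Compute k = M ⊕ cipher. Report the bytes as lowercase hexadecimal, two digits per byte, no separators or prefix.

2845297287943015cf82

Since cipher = M ⊕ k, XORing both sides with M gives k = M ⊕ cipher.
184 xor 144 =  40
 52 xor 113 =  69
 23 xor  62 =  41
133 xor 247 = 114
107 xor 236 = 135
 18 xor 134 = 148
105 xor  89 =  48
207 xor 218 =  21
 37 xor 234 = 207
249 xor 123 = 130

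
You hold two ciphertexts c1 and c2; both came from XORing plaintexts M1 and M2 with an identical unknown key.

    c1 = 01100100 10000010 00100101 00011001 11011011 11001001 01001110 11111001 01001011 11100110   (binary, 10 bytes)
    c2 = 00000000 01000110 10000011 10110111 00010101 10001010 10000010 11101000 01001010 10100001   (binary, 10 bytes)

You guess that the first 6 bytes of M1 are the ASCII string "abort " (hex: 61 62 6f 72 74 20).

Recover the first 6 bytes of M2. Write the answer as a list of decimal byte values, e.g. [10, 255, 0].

[5, 166, 201, 220, 186, 99]

First, c1 ⊕ c2 = (M1 ⊕ K) ⊕ (M2 ⊕ K) = M1 ⊕ M2, so the key drops out. Then M2 = (M1 ⊕ M2) ⊕ M1 over the first 6 bytes.
byte 0: (64 xor 00) xor 61 = 64 xor 61 = 05
byte 1: (82 xor 46) xor 62 = c4 xor 62 = a6
byte 2: (25 xor 83) xor 6f = a6 xor 6f = c9
byte 3: (19 xor b7) xor 72 = ae xor 72 = dc
byte 4: (db xor 15) xor 74 = ce xor 74 = ba
byte 5: (c9 xor 8a) xor 20 = 43 xor 20 = 63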